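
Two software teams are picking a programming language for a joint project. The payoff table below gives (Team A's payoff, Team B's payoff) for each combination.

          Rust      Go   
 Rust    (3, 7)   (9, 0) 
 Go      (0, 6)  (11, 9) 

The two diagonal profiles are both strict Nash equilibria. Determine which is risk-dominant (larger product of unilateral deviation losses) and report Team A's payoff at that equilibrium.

3

At both Rust: Team A loses 3 − 0 = 3 by deviating; Team B loses 7 − 0 = 7. Product = 3·7 = 21.
At both Go: Team A loses 11 − 9 = 2 by deviating; Team B loses 9 − 6 = 3. Product = 2·3 = 6.
21 > 6, so both Rust is risk-dominant. Team A's payoff there is 3.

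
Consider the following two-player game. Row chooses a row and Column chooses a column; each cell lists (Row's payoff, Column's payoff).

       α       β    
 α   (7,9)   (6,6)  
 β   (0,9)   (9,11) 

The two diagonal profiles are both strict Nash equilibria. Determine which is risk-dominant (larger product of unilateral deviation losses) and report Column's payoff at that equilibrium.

At both α: Row loses 7 − 0 = 7 by deviating; Column loses 9 − 6 = 3. Product = 7·3 = 21.
At both β: Row loses 9 − 6 = 3 by deviating; Column loses 11 − 9 = 2. Product = 3·2 = 6.
21 > 6, so both α is risk-dominant. Column's payoff there is 9.

9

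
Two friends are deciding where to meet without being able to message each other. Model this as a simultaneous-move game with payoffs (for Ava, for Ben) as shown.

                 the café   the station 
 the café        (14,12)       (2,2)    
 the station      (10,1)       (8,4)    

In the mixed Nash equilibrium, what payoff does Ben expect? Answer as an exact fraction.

Ava mixes with probability p on the café, chosen so Ben is indifferent: 12p + 1(1−p) = 2p + 4(1−p) gives p = 3/13.
Ben's expected payoff is 12·3/13 + 1·10/13 = 46/13.

46/13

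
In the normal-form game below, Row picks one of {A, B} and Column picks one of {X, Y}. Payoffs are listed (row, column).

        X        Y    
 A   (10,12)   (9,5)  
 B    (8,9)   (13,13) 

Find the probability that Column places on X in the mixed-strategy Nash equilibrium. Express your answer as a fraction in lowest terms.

Column's mix q on X must make Row indifferent between A and B.
Row's payoff from A: 10q + 9(1−q). From B: 8q + 13(1−q).
Set equal: 2q = 4(1−q) → q = 4/6 = 2/3.

2/3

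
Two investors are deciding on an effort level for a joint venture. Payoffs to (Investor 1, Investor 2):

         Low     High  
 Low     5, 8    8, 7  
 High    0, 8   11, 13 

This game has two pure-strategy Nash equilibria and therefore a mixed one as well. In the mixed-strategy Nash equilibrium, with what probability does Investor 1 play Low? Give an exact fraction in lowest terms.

5/6

Investor 1's mix p on Low must make Investor 2 indifferent between Low and High.
Investor 2's payoff from Low: 8p + 8(1−p). From High: 7p + 13(1−p).
Set equal: 1p = 5(1−p) → p = 5/6.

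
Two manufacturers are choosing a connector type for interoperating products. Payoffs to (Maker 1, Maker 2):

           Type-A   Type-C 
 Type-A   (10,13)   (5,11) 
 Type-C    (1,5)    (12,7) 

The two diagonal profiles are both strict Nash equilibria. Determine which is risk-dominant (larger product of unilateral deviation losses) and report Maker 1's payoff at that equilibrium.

At both Type-A: Maker 1 loses 10 − 1 = 9 by deviating; Maker 2 loses 13 − 11 = 2. Product = 9·2 = 18.
At both Type-C: Maker 1 loses 12 − 5 = 7 by deviating; Maker 2 loses 7 − 5 = 2. Product = 7·2 = 14.
18 > 14, so both Type-A is risk-dominant. Maker 1's payoff there is 10.

10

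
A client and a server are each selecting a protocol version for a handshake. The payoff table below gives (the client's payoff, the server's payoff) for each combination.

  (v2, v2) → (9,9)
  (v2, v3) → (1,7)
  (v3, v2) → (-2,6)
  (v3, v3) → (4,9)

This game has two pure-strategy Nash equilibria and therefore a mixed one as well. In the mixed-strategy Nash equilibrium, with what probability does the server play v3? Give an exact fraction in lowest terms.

11/14

The server's mix q on v2 must make the client indifferent between v2 and v3.
The client's payoff from v2: 9q + 1(1−q). From v3: (-2)q + 4(1−q).
Set equal: 11q = 3(1−q) → q = 3/14.
Probability on v3 is 1 − 3/14 = 11/14.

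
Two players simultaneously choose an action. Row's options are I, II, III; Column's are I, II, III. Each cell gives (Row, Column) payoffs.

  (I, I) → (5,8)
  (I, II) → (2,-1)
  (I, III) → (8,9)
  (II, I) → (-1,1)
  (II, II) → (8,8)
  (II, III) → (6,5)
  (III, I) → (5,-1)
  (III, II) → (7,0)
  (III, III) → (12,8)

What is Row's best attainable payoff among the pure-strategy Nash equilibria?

Both II is a pure NE (Row: 8 ≥ 7; Column: 8 ≥ 5). Row gets 8.
Both III is a pure NE (Row: 12 ≥ 8; Column: 8 ≥ 0). Row gets 12.
Every other cell has a profitable deviation for at least one player. Highest of {8, 12} is 12.

12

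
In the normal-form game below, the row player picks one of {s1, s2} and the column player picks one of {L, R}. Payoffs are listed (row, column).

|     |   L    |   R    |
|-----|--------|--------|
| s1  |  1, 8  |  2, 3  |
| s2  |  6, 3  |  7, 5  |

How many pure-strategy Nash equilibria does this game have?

(s2, R): the row player gets 7 (best alternative 2); the column player gets 5 (best alternative 3). Neither deviates — NE.
(s1, L) is not a NE: the row player would switch to s2 (6 > 1).
No other cell survives both best-response checks, so there is 1 pure NE.

1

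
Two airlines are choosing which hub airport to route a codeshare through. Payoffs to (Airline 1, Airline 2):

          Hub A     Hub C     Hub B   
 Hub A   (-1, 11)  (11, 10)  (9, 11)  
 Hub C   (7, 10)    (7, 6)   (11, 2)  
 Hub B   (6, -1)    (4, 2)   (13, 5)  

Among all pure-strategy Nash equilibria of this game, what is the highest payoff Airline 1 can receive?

(Hub C, Hub A) is a pure NE (Airline 1: 7 ≥ 6; Airline 2: 10 ≥ 6). Airline 1 gets 7.
Both Hub B is a pure NE (Airline 1: 13 ≥ 11; Airline 2: 5 ≥ 2). Airline 1 gets 13.
Every other cell has a profitable deviation for at least one player. Highest of {7, 13} is 13.

13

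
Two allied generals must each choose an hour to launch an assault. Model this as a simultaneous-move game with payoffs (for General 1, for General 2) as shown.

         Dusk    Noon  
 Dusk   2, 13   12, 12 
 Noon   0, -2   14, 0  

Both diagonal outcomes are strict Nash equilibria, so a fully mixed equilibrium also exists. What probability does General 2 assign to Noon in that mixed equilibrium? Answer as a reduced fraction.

1/2

General 2's mix q on Dusk must make General 1 indifferent between Dusk and Noon.
General 1's payoff from Dusk: 2q + 12(1−q). From Noon: 0q + 14(1−q).
Set equal: 2q = 2(1−q) → q = 2/4 = 1/2.
Probability on Noon is 1 − 1/2 = 1/2.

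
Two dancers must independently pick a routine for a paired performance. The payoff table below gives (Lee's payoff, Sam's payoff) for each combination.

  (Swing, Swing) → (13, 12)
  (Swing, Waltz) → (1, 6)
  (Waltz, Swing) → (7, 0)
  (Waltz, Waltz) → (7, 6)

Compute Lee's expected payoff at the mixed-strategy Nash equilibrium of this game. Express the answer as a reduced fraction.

7

Sam mixes with probability q on Swing, chosen so Lee is indifferent: 13q + 1(1−q) = 7q + 7(1−q) gives q = 1/2.
Lee's expected payoff (from either row, since indifferent) is 13·1/2 + 1·1/2 = 7.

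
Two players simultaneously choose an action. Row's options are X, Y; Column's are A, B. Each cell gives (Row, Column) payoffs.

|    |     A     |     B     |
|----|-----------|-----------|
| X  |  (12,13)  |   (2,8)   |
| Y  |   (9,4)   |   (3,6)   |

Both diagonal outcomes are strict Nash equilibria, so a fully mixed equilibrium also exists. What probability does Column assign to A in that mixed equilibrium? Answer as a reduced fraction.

Column's mix q on A must make Row indifferent between X and Y.
Row's payoff from X: 12q + 2(1−q). From Y: 9q + 3(1−q).
Set equal: 3q = 1(1−q) → q = 1/4.

1/4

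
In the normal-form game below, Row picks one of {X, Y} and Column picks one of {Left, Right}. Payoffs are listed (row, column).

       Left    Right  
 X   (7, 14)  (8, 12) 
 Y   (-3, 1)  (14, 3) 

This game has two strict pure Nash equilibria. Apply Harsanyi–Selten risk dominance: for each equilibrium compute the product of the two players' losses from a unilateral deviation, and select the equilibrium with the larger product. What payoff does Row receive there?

7

At (X, Left): Row loses 7 − (-3) = 10 by deviating; Column loses 14 − 12 = 2. Product = 10·2 = 20.
At (Y, Right): Row loses 14 − 8 = 6 by deviating; Column loses 3 − 1 = 2. Product = 6·2 = 12.
20 > 12, so (X, Left) is risk-dominant. Row's payoff there is 7.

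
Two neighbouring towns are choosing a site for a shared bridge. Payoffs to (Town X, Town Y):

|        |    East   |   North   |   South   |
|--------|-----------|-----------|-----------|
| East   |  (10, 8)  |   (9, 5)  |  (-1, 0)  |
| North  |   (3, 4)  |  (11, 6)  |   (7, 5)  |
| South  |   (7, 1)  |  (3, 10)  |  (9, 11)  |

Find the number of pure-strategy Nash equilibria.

3

Both East: Town X gets 10 (best alternative 7); Town Y gets 8 (best alternative 5). Neither deviates — NE.
Both North: Town X gets 11 (best alternative 9); Town Y gets 6 (best alternative 5). Neither deviates — NE.
Both South: Town X gets 9 (best alternative 7); Town Y gets 11 (best alternative 10). Neither deviates — NE.
(South, East) is not a NE: Town X would switch to East (10 > 7).
No other cell survives both best-response checks, so there are 3 pure NE.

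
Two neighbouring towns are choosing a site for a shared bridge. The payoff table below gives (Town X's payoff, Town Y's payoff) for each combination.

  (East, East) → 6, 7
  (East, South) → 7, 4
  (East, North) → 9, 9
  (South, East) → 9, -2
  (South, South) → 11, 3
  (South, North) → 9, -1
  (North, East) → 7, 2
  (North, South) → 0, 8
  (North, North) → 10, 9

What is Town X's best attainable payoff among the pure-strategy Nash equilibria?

Both South is a pure NE (Town X: 11 ≥ 7; Town Y: 3 ≥ -1). Town X gets 11.
Both North is a pure NE (Town X: 10 ≥ 9; Town Y: 9 ≥ 8). Town X gets 10.
Every other cell has a profitable deviation for at least one player. Highest of {11, 10} is 11.

11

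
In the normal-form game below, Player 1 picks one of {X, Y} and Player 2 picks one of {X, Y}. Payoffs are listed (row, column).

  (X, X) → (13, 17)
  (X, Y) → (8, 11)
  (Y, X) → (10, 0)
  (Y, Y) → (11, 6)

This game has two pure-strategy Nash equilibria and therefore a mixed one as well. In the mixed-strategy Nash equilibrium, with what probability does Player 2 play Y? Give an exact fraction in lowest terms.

1/2

Player 2's mix q on X must make Player 1 indifferent between X and Y.
Player 1's payoff from X: 13q + 8(1−q). From Y: 10q + 11(1−q).
Set equal: 3q = 3(1−q) → q = 3/6 = 1/2.
Probability on Y is 1 − 1/2 = 1/2.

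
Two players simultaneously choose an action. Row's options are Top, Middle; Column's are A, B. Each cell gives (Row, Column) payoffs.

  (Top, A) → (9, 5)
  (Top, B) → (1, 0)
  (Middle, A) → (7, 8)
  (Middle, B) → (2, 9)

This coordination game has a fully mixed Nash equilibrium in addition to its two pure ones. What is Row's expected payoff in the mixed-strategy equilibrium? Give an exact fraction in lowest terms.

Column mixes with probability q on A, chosen so Row is indifferent: 9q + 1(1−q) = 7q + 2(1−q) gives q = 1/3.
Row's expected payoff (from either row, since indifferent) is 9·1/3 + 1·2/3 = 11/3.

11/3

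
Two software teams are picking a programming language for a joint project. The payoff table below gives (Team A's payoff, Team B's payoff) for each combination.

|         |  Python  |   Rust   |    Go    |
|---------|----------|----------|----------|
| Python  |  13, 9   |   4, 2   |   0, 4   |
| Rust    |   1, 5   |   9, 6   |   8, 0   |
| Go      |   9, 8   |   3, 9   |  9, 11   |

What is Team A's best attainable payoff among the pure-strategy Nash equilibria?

Both Python is a pure NE (Team A: 13 ≥ 9; Team B: 9 ≥ 4). Team A gets 13.
Both Rust is a pure NE (Team A: 9 ≥ 4; Team B: 6 ≥ 5). Team A gets 9.
Both Go is a pure NE (Team A: 9 ≥ 8; Team B: 11 ≥ 9). Team A gets 9.
Every other cell has a profitable deviation for at least one player. Highest of {13, 9, 9} is 13.

13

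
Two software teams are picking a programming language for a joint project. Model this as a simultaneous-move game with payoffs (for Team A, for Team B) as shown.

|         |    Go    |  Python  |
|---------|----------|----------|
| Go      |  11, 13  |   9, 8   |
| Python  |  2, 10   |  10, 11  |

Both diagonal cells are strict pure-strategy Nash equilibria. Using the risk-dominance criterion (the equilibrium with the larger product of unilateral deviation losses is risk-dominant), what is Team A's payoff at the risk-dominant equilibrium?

11

At both Go: Team A loses 11 − 2 = 9 by deviating; Team B loses 13 − 8 = 5. Product = 9·5 = 45.
At both Python: Team A loses 10 − 9 = 1 by deviating; Team B loses 11 − 10 = 1. Product = 1·1 = 1.
45 > 1, so both Go is risk-dominant. Team A's payoff there is 11.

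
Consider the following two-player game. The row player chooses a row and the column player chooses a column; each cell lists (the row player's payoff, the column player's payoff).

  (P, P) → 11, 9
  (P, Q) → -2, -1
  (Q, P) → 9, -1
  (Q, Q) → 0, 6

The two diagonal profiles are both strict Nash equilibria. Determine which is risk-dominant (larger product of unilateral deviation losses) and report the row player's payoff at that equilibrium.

11

At both P: the row player loses 11 − 9 = 2 by deviating; the column player loses 9 − (-1) = 10. Product = 2·10 = 20.
At both Q: the row player loses 0 − (-2) = 2 by deviating; the column player loses 6 − (-1) = 7. Product = 2·7 = 14.
20 > 14, so both P is risk-dominant. The row player's payoff there is 11.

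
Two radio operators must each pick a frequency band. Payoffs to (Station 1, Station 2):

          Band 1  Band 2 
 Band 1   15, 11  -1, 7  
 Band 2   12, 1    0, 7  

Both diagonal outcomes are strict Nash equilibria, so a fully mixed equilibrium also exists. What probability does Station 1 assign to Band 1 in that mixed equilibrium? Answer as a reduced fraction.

3/5

Station 1's mix p on Band 1 must make Station 2 indifferent between Band 1 and Band 2.
Station 2's payoff from Band 1: 11p + 1(1−p). From Band 2: 7p + 7(1−p).
Set equal: 4p = 6(1−p) → p = 6/10 = 3/5.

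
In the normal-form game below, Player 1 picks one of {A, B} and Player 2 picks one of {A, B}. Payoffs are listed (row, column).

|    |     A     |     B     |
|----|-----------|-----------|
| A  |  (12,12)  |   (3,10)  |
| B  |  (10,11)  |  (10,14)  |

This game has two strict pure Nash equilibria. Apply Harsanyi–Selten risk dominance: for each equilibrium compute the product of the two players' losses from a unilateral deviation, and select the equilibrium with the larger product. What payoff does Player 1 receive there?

10

At both A: Player 1 loses 12 − 10 = 2 by deviating; Player 2 loses 12 − 10 = 2. Product = 2·2 = 4.
At both B: Player 1 loses 10 − 3 = 7 by deviating; Player 2 loses 14 − 11 = 3. Product = 7·3 = 21.
21 > 4, so both B is risk-dominant. Player 1's payoff there is 10.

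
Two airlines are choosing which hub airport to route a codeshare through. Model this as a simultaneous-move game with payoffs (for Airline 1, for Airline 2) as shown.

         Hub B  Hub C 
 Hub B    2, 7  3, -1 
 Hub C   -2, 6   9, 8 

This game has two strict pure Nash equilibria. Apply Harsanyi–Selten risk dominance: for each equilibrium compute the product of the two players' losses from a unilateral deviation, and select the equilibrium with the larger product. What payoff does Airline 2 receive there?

At both Hub B: Airline 1 loses 2 − (-2) = 4 by deviating; Airline 2 loses 7 − (-1) = 8. Product = 4·8 = 32.
At both Hub C: Airline 1 loses 9 − 3 = 6 by deviating; Airline 2 loses 8 − 6 = 2. Product = 6·2 = 12.
32 > 12, so both Hub B is risk-dominant. Airline 2's payoff there is 7.

7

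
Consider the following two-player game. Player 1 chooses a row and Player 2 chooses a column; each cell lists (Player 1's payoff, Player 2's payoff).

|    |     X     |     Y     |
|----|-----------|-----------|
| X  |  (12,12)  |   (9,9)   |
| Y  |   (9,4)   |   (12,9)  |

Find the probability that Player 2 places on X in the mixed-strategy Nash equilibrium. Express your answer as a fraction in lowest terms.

Player 2's mix q on X must make Player 1 indifferent between X and Y.
Player 1's payoff from X: 12q + 9(1−q). From Y: 9q + 12(1−q).
Set equal: 3q = 3(1−q) → q = 3/6 = 1/2.

1/2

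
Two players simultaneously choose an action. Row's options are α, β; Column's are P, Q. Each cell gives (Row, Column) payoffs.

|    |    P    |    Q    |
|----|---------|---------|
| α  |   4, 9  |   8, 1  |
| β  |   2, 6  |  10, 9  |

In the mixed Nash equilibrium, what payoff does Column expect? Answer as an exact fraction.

Row mixes with probability p on α, chosen so Column is indifferent: 9p + 6(1−p) = 1p + 9(1−p) gives p = 3/11.
Column's expected payoff is 9·3/11 + 6·8/11 = 75/11.

75/11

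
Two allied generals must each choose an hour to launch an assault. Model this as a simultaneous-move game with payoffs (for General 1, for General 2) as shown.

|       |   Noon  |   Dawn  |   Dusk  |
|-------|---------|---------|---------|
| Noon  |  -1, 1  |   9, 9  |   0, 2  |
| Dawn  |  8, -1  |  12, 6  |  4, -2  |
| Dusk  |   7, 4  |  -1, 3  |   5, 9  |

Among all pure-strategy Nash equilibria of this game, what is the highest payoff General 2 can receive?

9

Both Dawn is a pure NE (General 1: 12 ≥ 9; General 2: 6 ≥ -1). General 2 gets 6.
Both Dusk is a pure NE (General 1: 5 ≥ 4; General 2: 9 ≥ 4). General 2 gets 9.
Every other cell has a profitable deviation for at least one player. Highest of {6, 9} is 9.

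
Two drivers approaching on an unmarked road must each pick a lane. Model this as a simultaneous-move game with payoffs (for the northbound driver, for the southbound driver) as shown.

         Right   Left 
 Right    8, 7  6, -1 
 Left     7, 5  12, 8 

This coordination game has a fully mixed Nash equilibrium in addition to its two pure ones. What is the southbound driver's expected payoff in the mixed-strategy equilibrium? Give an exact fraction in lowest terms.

61/11

The northbound driver mixes with probability p on Right, chosen so the southbound driver is indifferent: 7p + 5(1−p) = (-1)p + 8(1−p) gives p = 3/11.
The southbound driver's expected payoff is 7·3/11 + 5·8/11 = 61/11.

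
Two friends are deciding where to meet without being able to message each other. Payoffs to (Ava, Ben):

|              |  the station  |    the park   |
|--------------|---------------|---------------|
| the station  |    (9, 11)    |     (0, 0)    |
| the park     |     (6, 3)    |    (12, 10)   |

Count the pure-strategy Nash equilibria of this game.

2

Both the station: Ava gets 9 (best alternative 6); Ben gets 11 (best alternative 0). Neither deviates — NE.
Both the park: Ava gets 12 (best alternative 0); Ben gets 10 (best alternative 3). Neither deviates — NE.
(the park, the station) is not a NE: Ava would switch to the station (9 > 6).
No other cell survives both best-response checks, so there are 2 pure NE.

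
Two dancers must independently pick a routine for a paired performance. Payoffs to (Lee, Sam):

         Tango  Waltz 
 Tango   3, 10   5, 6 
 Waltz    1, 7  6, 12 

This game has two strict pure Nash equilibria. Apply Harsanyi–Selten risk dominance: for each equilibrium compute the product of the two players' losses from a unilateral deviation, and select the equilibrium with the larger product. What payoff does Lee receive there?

3

At both Tango: Lee loses 3 − 1 = 2 by deviating; Sam loses 10 − 6 = 4. Product = 2·4 = 8.
At both Waltz: Lee loses 6 − 5 = 1 by deviating; Sam loses 12 − 7 = 5. Product = 1·5 = 5.
8 > 5, so both Tango is risk-dominant. Lee's payoff there is 3.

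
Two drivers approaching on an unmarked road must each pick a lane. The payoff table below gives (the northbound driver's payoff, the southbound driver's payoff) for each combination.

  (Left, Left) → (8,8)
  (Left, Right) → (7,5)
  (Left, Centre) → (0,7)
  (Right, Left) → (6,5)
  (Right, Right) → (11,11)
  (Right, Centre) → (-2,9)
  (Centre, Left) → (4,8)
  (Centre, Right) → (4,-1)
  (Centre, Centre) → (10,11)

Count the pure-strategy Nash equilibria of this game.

3

Both Left: the northbound driver gets 8 (best alternative 6); the southbound driver gets 8 (best alternative 7). Neither deviates — NE.
Both Right: the northbound driver gets 11 (best alternative 7); the southbound driver gets 11 (best alternative 9). Neither deviates — NE.
Both Centre: the northbound driver gets 10 (best alternative 0); the southbound driver gets 11 (best alternative 8). Neither deviates — NE.
(Right, Left) is not a NE: the northbound driver would switch to Left (8 > 6).
No other cell survives both best-response checks, so there are 3 pure NE.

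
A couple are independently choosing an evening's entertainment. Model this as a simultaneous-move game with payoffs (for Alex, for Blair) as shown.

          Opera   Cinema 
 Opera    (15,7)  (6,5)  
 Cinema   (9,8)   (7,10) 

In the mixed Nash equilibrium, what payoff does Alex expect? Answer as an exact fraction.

51/7

Blair mixes with probability q on Opera, chosen so Alex is indifferent: 15q + 6(1−q) = 9q + 7(1−q) gives q = 1/7.
Alex's expected payoff (from either row, since indifferent) is 15·1/7 + 6·6/7 = 51/7.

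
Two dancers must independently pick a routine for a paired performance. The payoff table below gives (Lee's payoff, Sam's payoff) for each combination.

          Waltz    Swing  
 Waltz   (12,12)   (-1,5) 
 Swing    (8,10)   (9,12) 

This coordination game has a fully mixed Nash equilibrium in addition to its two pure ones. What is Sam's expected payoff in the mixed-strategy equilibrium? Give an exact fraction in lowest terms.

Lee mixes with probability p on Waltz, chosen so Sam is indifferent: 12p + 10(1−p) = 5p + 12(1−p) gives p = 2/9.
Sam's expected payoff is 12·2/9 + 10·7/9 = 94/9.

94/9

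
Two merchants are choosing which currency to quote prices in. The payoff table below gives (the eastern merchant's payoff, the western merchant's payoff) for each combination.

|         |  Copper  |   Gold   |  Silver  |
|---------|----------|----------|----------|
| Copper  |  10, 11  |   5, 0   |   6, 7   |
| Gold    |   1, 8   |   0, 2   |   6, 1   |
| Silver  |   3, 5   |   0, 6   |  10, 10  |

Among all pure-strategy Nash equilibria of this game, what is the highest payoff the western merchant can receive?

11

Both Copper is a pure NE (the eastern merchant: 10 ≥ 3; the western merchant: 11 ≥ 7). The western merchant gets 11.
Both Silver is a pure NE (the eastern merchant: 10 ≥ 6; the western merchant: 10 ≥ 6). The western merchant gets 10.
Every other cell has a profitable deviation for at least one player. Highest of {11, 10} is 11.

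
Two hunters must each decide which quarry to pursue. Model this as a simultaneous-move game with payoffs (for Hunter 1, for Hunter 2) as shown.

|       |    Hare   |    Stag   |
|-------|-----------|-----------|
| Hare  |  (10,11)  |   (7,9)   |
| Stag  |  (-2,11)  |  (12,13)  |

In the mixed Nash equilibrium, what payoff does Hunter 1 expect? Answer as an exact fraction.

Hunter 2 mixes with probability q on Hare, chosen so Hunter 1 is indifferent: 10q + 7(1−q) = (-2)q + 12(1−q) gives q = 5/17.
Hunter 1's expected payoff (from either row, since indifferent) is 10·5/17 + 7·12/17 = 134/17.

134/17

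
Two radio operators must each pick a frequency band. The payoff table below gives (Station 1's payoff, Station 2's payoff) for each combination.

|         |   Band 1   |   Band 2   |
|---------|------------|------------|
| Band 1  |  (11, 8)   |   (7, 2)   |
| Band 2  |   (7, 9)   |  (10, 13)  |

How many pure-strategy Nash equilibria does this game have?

2

Both Band 1: Station 1 gets 11 (best alternative 7); Station 2 gets 8 (best alternative 2). Neither deviates — NE.
Both Band 2: Station 1 gets 10 (best alternative 7); Station 2 gets 13 (best alternative 9). Neither deviates — NE.
(Band 1, Band 2) is not a NE: Station 1 would switch to Band 2 (10 > 7).
No other cell survives both best-response checks, so there are 2 pure NE.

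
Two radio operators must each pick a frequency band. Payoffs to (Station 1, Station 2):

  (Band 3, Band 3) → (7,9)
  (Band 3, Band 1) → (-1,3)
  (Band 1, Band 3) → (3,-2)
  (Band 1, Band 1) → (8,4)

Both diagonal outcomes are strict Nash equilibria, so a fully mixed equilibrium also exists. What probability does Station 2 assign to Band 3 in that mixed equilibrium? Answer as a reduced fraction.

Station 2's mix q on Band 3 must make Station 1 indifferent between Band 3 and Band 1.
Station 1's payoff from Band 3: 7q + (-1)(1−q). From Band 1: 3q + 8(1−q).
Set equal: 4q = 9(1−q) → q = 9/13.

9/13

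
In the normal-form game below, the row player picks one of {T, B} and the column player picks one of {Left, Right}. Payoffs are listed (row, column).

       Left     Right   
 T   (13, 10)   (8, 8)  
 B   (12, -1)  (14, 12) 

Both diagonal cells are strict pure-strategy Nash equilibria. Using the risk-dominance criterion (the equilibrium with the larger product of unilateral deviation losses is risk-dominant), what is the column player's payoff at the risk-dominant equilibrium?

At (T, Left): the row player loses 13 − 12 = 1 by deviating; the column player loses 10 − 8 = 2. Product = 1·2 = 2.
At (B, Right): the row player loses 14 − 8 = 6 by deviating; the column player loses 12 − (-1) = 13. Product = 6·13 = 78.
78 > 2, so (B, Right) is risk-dominant. The column player's payoff there is 12.

12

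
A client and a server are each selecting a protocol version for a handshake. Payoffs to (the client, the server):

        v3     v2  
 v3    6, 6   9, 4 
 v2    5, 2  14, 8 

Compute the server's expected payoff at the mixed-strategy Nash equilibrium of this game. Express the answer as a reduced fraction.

The client mixes with probability p on v3, chosen so the server is indifferent: 6p + 2(1−p) = 4p + 8(1−p) gives p = 3/4.
The server's expected payoff is 6·3/4 + 2·1/4 = 5.

5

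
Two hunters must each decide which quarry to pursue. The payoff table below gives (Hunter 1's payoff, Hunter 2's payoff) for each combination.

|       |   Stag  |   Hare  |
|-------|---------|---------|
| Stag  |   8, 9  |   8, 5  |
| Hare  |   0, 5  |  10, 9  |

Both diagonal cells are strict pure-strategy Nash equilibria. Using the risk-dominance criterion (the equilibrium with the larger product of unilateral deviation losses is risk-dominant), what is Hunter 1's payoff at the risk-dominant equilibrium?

At both Stag: Hunter 1 loses 8 − 0 = 8 by deviating; Hunter 2 loses 9 − 5 = 4. Product = 8·4 = 32.
At both Hare: Hunter 1 loses 10 − 8 = 2 by deviating; Hunter 2 loses 9 − 5 = 4. Product = 2·4 = 8.
32 > 8, so both Stag is risk-dominant. Hunter 1's payoff there is 8.

8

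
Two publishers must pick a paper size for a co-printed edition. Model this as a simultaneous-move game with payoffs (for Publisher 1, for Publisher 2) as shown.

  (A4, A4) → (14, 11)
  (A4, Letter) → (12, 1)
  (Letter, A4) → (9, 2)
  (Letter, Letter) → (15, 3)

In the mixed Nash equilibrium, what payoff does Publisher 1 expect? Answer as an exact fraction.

Publisher 2 mixes with probability q on A4, chosen so Publisher 1 is indifferent: 14q + 12(1−q) = 9q + 15(1−q) gives q = 3/8.
Publisher 1's expected payoff (from either row, since indifferent) is 14·3/8 + 12·5/8 = 51/4.

51/4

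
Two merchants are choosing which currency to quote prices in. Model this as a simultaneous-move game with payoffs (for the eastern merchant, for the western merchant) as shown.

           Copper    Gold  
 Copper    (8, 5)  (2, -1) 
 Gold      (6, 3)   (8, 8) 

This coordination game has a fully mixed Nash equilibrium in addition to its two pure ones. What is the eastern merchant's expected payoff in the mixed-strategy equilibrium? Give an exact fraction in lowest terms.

The western merchant mixes with probability q on Copper, chosen so the eastern merchant is indifferent: 8q + 2(1−q) = 6q + 8(1−q) gives q = 3/4.
The eastern merchant's expected payoff (from either row, since indifferent) is 8·3/4 + 2·1/4 = 13/2.

13/2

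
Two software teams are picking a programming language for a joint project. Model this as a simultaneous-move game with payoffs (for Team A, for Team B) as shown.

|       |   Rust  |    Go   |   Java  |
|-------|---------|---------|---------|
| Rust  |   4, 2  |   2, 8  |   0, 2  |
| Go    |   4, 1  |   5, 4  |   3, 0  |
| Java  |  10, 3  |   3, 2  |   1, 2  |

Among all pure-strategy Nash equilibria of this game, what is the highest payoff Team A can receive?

10

Both Go is a pure NE (Team A: 5 ≥ 3; Team B: 4 ≥ 1). Team A gets 5.
(Java, Rust) is a pure NE (Team A: 10 ≥ 4; Team B: 3 ≥ 2). Team A gets 10.
Every other cell has a profitable deviation for at least one player. Highest of {5, 10} is 10.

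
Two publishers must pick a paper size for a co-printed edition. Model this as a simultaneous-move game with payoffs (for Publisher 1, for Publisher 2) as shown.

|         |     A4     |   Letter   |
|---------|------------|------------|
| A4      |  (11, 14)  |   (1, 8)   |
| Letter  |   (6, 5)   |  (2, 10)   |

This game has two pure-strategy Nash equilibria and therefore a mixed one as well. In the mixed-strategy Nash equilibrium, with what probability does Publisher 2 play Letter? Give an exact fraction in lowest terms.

Publisher 2's mix q on A4 must make Publisher 1 indifferent between A4 and Letter.
Publisher 1's payoff from A4: 11q + 1(1−q). From Letter: 6q + 2(1−q).
Set equal: 5q = 1(1−q) → q = 1/6.
Probability on Letter is 1 − 1/6 = 5/6.

5/6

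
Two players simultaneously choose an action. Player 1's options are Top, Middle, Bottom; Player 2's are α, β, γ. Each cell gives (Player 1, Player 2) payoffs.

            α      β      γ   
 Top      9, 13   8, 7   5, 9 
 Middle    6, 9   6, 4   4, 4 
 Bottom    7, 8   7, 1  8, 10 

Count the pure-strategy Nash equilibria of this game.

(Top, α): Player 1 gets 9 (best alternative 7); Player 2 gets 13 (best alternative 9). Neither deviates — NE.
(Bottom, γ): Player 1 gets 8 (best alternative 5); Player 2 gets 10 (best alternative 8). Neither deviates — NE.
(Middle, β) is not a NE: Player 1 would switch to Top (8 > 6).
No other cell survives both best-response checks, so there are 2 pure NE.

2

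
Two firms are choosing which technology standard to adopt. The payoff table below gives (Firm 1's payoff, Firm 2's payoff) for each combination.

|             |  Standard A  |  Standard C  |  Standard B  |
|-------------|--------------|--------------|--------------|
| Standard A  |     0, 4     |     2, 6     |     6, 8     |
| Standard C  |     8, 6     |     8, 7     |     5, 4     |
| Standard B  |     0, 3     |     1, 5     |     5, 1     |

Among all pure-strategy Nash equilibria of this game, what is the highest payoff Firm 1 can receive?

(Standard A, Standard B) is a pure NE (Firm 1: 6 ≥ 5; Firm 2: 8 ≥ 6). Firm 1 gets 6.
Both Standard C is a pure NE (Firm 1: 8 ≥ 2; Firm 2: 7 ≥ 6). Firm 1 gets 8.
Every other cell has a profitable deviation for at least one player. Highest of {6, 8} is 8.

8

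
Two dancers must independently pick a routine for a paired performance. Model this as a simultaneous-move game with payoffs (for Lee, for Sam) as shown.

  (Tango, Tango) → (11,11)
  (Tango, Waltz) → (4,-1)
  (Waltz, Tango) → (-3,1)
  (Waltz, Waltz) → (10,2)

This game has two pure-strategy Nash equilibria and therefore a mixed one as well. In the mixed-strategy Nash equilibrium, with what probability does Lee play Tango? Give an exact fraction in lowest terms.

1/13

Lee's mix p on Tango must make Sam indifferent between Tango and Waltz.
Sam's payoff from Tango: 11p + 1(1−p). From Waltz: (-1)p + 2(1−p).
Set equal: 12p = 1(1−p) → p = 1/13.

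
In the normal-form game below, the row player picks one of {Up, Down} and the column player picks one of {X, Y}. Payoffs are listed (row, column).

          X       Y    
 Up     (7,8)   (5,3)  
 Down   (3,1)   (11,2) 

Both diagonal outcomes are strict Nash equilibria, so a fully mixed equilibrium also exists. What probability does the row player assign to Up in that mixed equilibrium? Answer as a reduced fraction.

The row player's mix p on Up must make the column player indifferent between X and Y.
The column player's payoff from X: 8p + 1(1−p). From Y: 3p + 2(1−p).
Set equal: 5p = 1(1−p) → p = 1/6.

1/6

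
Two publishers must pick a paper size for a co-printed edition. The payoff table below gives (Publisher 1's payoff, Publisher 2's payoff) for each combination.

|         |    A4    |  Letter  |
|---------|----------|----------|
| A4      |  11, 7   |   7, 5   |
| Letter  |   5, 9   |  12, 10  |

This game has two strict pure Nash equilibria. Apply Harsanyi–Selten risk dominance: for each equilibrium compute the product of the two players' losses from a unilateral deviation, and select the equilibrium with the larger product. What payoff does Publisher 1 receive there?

11

At both A4: Publisher 1 loses 11 − 5 = 6 by deviating; Publisher 2 loses 7 − 5 = 2. Product = 6·2 = 12.
At both Letter: Publisher 1 loses 12 − 7 = 5 by deviating; Publisher 2 loses 10 − 9 = 1. Product = 5·1 = 5.
12 > 5, so both A4 is risk-dominant. Publisher 1's payoff there is 11.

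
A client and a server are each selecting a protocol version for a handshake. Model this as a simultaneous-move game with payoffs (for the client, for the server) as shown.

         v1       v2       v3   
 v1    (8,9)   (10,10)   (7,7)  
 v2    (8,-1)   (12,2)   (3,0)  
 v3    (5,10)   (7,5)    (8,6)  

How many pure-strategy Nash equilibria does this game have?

Both v2: the client gets 12 (best alternative 10); the server gets 2 (best alternative 0). Neither deviates — NE.
Both v1 is not a NE: the server would switch to v2 (10 > 9).
No other cell survives both best-response checks, so there is 1 pure NE.

1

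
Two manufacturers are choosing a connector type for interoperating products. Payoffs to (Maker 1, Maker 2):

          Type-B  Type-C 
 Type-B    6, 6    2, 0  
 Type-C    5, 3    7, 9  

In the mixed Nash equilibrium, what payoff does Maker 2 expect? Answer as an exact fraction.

9/2

Maker 1 mixes with probability p on Type-B, chosen so Maker 2 is indifferent: 6p + 3(1−p) = 0p + 9(1−p) gives p = 1/2.
Maker 2's expected payoff is 6·1/2 + 3·1/2 = 9/2.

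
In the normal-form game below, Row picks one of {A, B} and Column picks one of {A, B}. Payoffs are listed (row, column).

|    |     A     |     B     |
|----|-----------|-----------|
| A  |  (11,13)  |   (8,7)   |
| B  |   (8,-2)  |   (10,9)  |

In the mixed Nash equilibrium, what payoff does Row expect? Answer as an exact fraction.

46/5

Column mixes with probability q on A, chosen so Row is indifferent: 11q + 8(1−q) = 8q + 10(1−q) gives q = 2/5.
Row's expected payoff (from either row, since indifferent) is 11·2/5 + 8·3/5 = 46/5.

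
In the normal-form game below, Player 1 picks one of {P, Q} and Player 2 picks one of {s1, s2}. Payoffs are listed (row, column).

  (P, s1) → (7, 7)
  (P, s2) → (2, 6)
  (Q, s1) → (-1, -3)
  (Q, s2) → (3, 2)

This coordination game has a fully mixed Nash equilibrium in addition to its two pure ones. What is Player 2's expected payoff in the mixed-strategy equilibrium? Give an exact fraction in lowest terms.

16/3

Player 1 mixes with probability p on P, chosen so Player 2 is indifferent: 7p + (-3)(1−p) = 6p + 2(1−p) gives p = 5/6.
Player 2's expected payoff is 7·5/6 + (-3)·1/6 = 16/3.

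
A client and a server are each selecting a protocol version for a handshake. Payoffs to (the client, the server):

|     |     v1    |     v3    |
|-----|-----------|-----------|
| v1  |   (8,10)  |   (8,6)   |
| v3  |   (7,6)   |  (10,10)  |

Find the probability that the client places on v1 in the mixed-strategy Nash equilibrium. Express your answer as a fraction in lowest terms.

The client's mix p on v1 must make the server indifferent between v1 and v3.
The server's payoff from v1: 10p + 6(1−p). From v3: 6p + 10(1−p).
Set equal: 4p = 4(1−p) → p = 4/8 = 1/2.

1/2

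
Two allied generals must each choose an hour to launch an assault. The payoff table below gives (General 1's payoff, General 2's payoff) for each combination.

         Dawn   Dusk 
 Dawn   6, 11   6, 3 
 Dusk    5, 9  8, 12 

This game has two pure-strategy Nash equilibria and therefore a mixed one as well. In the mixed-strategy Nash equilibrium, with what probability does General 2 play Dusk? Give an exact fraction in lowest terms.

1/3

General 2's mix q on Dawn must make General 1 indifferent between Dawn and Dusk.
General 1's payoff from Dawn: 6q + 6(1−q). From Dusk: 5q + 8(1−q).
Set equal: 1q = 2(1−q) → q = 2/3.
Probability on Dusk is 1 − 2/3 = 1/3.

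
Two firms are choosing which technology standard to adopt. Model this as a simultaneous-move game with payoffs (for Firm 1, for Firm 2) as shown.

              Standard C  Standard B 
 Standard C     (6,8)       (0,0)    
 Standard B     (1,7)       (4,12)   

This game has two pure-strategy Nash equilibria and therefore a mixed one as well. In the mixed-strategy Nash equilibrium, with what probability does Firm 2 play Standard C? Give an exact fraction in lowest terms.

Firm 2's mix q on Standard C must make Firm 1 indifferent between Standard C and Standard B.
Firm 1's payoff from Standard C: 6q + 0(1−q). From Standard B: 1q + 4(1−q).
Set equal: 5q = 4(1−q) → q = 4/9.

4/9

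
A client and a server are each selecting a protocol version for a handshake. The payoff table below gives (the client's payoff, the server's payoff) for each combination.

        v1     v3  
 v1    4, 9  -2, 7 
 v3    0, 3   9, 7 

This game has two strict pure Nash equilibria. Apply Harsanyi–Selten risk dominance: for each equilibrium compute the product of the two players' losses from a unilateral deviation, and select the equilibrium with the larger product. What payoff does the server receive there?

7

At both v1: the client loses 4 − 0 = 4 by deviating; the server loses 9 − 7 = 2. Product = 4·2 = 8.
At both v3: the client loses 9 − (-2) = 11 by deviating; the server loses 7 − 3 = 4. Product = 11·4 = 44.
44 > 8, so both v3 is risk-dominant. The server's payoff there is 7.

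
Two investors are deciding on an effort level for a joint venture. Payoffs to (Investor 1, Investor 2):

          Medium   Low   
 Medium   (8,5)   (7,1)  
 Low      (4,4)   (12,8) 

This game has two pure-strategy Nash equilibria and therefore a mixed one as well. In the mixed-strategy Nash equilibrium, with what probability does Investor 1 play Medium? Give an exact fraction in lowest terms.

1/2

Investor 1's mix p on Medium must make Investor 2 indifferent between Medium and Low.
Investor 2's payoff from Medium: 5p + 4(1−p). From Low: 1p + 8(1−p).
Set equal: 4p = 4(1−p) → p = 4/8 = 1/2.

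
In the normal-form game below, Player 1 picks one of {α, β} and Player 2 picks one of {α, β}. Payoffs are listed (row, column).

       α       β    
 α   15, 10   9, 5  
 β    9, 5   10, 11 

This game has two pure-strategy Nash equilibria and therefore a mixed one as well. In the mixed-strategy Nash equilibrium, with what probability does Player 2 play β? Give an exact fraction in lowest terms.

6/7

Player 2's mix q on α must make Player 1 indifferent between α and β.
Player 1's payoff from α: 15q + 9(1−q). From β: 9q + 10(1−q).
Set equal: 6q = 1(1−q) → q = 1/7.
Probability on β is 1 − 1/7 = 6/7.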